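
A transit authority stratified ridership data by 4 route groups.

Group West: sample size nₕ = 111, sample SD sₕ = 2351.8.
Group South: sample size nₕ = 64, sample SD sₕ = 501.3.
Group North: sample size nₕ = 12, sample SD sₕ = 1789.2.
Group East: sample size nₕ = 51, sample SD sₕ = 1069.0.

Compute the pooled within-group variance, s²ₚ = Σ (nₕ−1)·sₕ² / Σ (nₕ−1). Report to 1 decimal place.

Degrees of freedom: 110 + 63 + 11 + 50 = 234.
Σ(nₕ−1)sₕ² = 110·5530963.24 + 63·251301.69 + 11·3201236.64 + 50·1142761 = 716589615.91.
s²ₚ = 716589615.91 / 234 = 3062348.786... → 3062348.8.

3062348.8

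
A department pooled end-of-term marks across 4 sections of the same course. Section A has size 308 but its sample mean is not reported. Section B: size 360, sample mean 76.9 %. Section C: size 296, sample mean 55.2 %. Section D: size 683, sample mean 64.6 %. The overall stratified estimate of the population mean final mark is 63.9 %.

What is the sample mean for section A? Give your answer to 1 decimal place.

Σ Nₕx̄ₕ = N·μ, so 308·x̄_A = 1647·63.9 − (360·76.9 + 296·55.2 + 683·64.6).
= 105243.3 − 88145 = 17098.3.
x̄_A = 17098.3 / 308 = 55.514... → 55.5.

55.5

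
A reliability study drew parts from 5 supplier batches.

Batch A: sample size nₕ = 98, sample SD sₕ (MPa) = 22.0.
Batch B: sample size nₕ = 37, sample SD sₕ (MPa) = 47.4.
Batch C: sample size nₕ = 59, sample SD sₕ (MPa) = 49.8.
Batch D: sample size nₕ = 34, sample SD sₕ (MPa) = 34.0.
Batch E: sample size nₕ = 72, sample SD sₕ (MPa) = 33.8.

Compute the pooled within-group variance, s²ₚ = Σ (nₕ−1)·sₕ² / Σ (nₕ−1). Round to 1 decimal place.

Degrees of freedom: 97 + 36 + 58 + 33 + 71 = 295.
Σ(nₕ−1)sₕ² = 97·484 + 36·2246.76 + 58·2480.04 + 33·1156 + 71·1142.44 = 390934.92.
s²ₚ = 390934.92 / 295 = 1325.203... → 1325.2.

1325.2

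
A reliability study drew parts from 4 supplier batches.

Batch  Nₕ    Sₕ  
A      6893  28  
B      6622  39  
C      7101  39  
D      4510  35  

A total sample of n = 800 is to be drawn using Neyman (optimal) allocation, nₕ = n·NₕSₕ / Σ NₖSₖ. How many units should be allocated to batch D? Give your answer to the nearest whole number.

143

Σ NₕSₕ = 6893·28 + 6622·39 + 7101·39 + 4510·35 = 886051.
Share for D: 157850/886051 = 0.17815.
n_D = 800 × 0.17815 = 142.520... → 143.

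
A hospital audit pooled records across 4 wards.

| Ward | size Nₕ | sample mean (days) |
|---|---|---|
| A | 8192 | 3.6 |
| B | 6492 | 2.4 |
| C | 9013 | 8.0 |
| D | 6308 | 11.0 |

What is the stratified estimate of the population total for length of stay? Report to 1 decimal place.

Estimate total by summing Nₕ·x̄ₕ over strata.
8192·3.6 + 6492·2.4 + 9013·8.0 + 6308·11.0 = 29491.2 + 15580.8 + 72104 + 69388 = 186564.0.

186564.0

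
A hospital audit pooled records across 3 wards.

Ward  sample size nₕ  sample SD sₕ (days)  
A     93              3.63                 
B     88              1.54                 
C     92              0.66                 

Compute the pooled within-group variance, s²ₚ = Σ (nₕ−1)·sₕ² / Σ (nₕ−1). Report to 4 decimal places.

A: (93−1)·3.63² = 92·13.1769 = 1212.2748
B: (88−1)·1.54² = 87·2.3716 = 206.3292
C: (92−1)·0.66² = 91·0.4356 = 39.6396
Numerator = 1458.2436; denominator = Σ(nₕ−1) = 270.
s²ₚ = 1458.2436/270 = 5.400902... → 5.4009.

5.4009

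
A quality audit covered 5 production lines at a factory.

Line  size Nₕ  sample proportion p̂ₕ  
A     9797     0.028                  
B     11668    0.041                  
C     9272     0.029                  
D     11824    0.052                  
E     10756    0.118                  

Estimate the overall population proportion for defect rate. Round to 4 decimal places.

Wₕ = Nₕ/N with N = 53317: 0.1838, 0.2188, 0.1739, 0.2218, 0.2017.
p̂_st = 0.1838·0.028 + 0.2188·0.041 + 0.1739·0.029 + 0.2218·0.052 + 0.2017·0.118 ≈ 0.054498... → 0.0545.

0.0545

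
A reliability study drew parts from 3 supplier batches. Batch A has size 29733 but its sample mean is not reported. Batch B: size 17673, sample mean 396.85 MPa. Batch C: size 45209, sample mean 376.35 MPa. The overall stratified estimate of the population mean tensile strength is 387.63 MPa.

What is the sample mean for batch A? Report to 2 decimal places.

N = 29733 + 17673 + 45209 = 92615.
Overall total = μ·N = 387.63·92615 = 35900352.45.
Subtract the known strata: 17673·396.85 + 45209·376.35 = 24027937.2.
Remaining total for batch A: 35900352.45 − 24027937.2 = 11872415.25.
Divide by its size: 11872415.25 / 29733 = 399.3010... → 399.30.

399.30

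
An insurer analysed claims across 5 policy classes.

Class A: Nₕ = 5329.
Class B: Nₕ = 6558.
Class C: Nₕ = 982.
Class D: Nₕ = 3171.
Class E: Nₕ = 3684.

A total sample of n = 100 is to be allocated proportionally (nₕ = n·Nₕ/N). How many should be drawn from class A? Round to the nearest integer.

N = 5329 + 6558 + 982 + 3171 + 3684 = 19724.
n_A = 100·5329/19724 = 27.018... → 27.

27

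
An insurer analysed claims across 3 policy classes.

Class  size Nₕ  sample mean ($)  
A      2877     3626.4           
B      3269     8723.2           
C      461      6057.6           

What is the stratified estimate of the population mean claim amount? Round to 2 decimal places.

6317.82

N = 2877 + 3269 + 461 = 6607.
Weight each subgroup mean by Nₕ/N and sum.
Σ Nₕx̄ₕ = 2877·3626.4 + 3269·8723.2 + 461·6057.6 = 10433152.8 + 28516140.8 + 2792553.6 = 41741847.2.
Divide by N: 41741847.2 / 6607 = 6317.8216... → 6317.82.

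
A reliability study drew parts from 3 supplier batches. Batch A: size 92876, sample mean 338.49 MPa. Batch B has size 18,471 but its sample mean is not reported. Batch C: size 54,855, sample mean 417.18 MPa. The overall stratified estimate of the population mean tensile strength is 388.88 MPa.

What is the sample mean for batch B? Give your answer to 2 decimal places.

558.21

Σ Nₕx̄ₕ = N·μ, so 18471·x̄_B = 166202·388.88 − (92876·338.49 + 54855·417.18).
= 64632633.76 − 54322006.14 = 10310627.62.
x̄_B = 10310627.62 / 18471 = 558.2062... → 558.21.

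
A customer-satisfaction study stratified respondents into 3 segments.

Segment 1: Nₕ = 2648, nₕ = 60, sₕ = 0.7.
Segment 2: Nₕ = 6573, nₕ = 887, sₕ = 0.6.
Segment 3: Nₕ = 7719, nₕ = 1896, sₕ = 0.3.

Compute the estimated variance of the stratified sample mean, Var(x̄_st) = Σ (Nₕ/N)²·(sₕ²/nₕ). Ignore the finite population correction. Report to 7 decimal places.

0.0002705

N = 16940; Wₕ = Nₕ/N.
segment 1: (2648/16940)²·0.7²/60 = 0.0001995510
segment 2: (6573/16940)²·0.6²/887 = 0.0000611054
segment 3: (7719/16940)²·0.3²/1896 = 0.0000098560
Sum = 0.0002705124 → 0.0002705.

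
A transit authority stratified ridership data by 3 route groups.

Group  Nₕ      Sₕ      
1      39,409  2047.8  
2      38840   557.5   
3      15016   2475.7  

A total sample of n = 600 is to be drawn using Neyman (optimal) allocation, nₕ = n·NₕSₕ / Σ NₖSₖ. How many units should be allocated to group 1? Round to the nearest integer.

347

1: NₕSₕ = 39409·2047.8 = 80701750.2
2: NₕSₕ = 38840·557.5 = 21653300
3: NₕSₕ = 15016·2475.7 = 37175111.2
Σ NₕSₕ = 139530161.4.
n_1 = 600·80701750.2/139530161.4 = 347.029... → 347.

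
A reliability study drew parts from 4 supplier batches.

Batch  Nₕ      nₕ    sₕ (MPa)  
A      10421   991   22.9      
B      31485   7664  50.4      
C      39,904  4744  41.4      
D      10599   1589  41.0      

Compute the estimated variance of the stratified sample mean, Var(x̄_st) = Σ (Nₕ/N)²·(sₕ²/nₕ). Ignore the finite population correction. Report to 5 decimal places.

0.12649

N = 92409. Term for each stratum: Wₕ²sₕ²/nₕ.
Var(x̄_st) = 0.00672957 + 0.03847551 + 0.06736903 + 0.01391698 = 0.12649110 → 0.12649.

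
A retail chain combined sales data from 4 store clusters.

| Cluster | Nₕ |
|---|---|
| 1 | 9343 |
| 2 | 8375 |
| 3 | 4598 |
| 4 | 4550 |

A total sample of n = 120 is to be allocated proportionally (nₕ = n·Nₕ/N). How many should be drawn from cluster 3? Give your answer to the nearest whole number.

Share of cluster 3 = 4598/26866 = 0.17115.
Allocate 120 × 0.17115 = 20.537... → 21.

21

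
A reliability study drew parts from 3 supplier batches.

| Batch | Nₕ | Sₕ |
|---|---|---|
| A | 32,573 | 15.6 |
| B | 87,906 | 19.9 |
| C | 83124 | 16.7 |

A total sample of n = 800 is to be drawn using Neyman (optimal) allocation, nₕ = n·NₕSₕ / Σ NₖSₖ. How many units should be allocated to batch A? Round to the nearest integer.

A: NₕSₕ = 32573·15.6 = 508138.8
B: NₕSₕ = 87906·19.9 = 1749329.4
C: NₕSₕ = 83124·16.7 = 1388170.8
Σ NₕSₕ = 3645639.
n_A = 800·508138.8/3645639 = 111.506... → 112.

112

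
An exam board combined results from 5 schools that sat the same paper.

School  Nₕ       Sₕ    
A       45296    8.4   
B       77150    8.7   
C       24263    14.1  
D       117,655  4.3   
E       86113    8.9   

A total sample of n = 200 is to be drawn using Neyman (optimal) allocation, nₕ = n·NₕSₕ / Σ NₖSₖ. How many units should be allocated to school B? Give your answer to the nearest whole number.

50

A: NₕSₕ = 45296·8.4 = 380486.4
B: NₕSₕ = 77150·8.7 = 671205
C: NₕSₕ = 24263·14.1 = 342108.3
D: NₕSₕ = 117655·4.3 = 505916.5
E: NₕSₕ = 86113·8.9 = 766405.7
Σ NₕSₕ = 2666121.9.
n_B = 200·671205/2666121.9 = 50.351... → 50.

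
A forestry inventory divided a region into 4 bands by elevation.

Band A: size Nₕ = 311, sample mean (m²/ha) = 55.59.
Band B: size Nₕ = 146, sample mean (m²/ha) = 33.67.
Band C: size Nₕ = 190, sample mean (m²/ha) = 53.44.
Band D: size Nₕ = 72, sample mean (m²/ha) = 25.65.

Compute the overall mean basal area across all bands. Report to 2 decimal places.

N = 719; weights Wₕ = Nₕ/N = (0.4325, 0.2031, 0.2643, 0.1001).
x̄_st = Σ Wₕ·x̄ₕ = 0.4325·55.59 + 0.2031·33.67 + 0.2643·53.44 + 0.1001·25.65 ≈ 47.5726...
→ 47.57.

47.57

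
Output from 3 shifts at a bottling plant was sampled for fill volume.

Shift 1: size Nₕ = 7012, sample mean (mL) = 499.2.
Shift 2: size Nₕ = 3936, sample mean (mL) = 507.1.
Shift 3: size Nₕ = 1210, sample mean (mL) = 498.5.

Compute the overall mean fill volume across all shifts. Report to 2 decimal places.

N = 12158; weights Wₕ = Nₕ/N = (0.5767, 0.3237, 0.0995).
x̄_st = Σ Wₕ·x̄ₕ = 0.5767·499.2 + 0.3237·507.1 + 0.0995·498.5 ≈ 501.6879...
→ 501.69.

501.69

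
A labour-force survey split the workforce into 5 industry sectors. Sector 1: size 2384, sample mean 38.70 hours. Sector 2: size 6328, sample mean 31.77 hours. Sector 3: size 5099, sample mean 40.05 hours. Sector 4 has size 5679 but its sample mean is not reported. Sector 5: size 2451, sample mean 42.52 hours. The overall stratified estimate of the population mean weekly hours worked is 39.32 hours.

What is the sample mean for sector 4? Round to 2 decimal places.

45.96

Σ Nₕx̄ₕ = N·μ, so 5679·x̄_4 = 21941·39.32 − (2384·38.70 + 6328·31.77 + 5099·40.05 + 2451·42.52).
= 862720.12 − 601732.83 = 260987.29.
x̄_4 = 260987.29 / 5679 = 45.9566... → 45.96.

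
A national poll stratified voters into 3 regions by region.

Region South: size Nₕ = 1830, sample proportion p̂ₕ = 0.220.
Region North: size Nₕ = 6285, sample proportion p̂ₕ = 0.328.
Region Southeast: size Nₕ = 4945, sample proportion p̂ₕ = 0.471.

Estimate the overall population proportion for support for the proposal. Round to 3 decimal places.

0.367

Wₕ = Nₕ/N with N = 13060: 0.1401, 0.4812, 0.3786.
p̂_st = 0.1401·0.220 + 0.4812·0.328 + 0.3786·0.471 ≈ 0.36701... → 0.367.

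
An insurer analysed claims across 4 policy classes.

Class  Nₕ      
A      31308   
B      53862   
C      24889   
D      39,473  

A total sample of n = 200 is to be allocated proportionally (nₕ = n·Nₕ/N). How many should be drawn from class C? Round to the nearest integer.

Share of class C = 24889/149532 = 0.16645.
Allocate 200 × 0.16645 = 33.289... → 33.

33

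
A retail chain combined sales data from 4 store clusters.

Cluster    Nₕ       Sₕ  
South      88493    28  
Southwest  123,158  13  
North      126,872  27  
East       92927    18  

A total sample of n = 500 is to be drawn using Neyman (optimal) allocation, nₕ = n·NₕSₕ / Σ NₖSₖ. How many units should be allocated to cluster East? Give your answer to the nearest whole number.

Σ NₕSₕ = 88493·28 + 123158·13 + 126872·27 + 92927·18 = 9177088.
Share for East: 1672686/9177088 = 0.18227.
n_East = 500 × 0.18227 = 91.134... → 91.

91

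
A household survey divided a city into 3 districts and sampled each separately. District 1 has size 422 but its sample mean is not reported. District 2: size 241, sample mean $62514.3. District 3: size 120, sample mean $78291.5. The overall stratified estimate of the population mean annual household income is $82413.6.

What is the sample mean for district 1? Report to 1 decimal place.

94950.1

Σ Nₕx̄ₕ = N·μ, so 422·x̄_1 = 783·82413.6 − (241·62514.3 + 120·78291.5).
= 64529848.8 − 24460926.3 = 40068922.5.
x̄_1 = 40068922.5 / 422 = 94950.053... → 94950.1.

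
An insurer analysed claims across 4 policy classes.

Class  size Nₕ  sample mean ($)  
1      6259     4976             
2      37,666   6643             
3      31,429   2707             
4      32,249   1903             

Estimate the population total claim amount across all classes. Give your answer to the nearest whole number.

1: 6259·4976 = 31144784
2: 37666·6643 = 250215238
3: 31429·2707 = 85078303
4: 32249·1903 = 61369847
τ̂ = Σ Nₕx̄ₕ = 427808172.

427808172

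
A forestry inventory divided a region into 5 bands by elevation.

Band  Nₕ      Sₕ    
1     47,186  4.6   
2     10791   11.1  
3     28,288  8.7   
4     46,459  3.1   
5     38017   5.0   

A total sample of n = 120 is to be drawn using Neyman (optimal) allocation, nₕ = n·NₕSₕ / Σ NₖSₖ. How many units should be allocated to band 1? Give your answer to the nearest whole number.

28

Σ NₕSₕ = 47186·4.6 + 10791·11.1 + 28288·8.7 + 46459·3.1 + 38017·5.0 = 917049.2.
Share for 1: 217055.6/917049.2 = 0.23669.
n_1 = 120 × 0.23669 = 28.403... → 28.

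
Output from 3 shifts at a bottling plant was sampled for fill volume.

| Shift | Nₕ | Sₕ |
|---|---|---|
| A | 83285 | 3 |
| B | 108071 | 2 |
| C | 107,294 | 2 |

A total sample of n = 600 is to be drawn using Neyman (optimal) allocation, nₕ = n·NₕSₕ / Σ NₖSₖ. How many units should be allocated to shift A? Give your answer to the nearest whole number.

220

A: NₕSₕ = 83285·3 = 249855
B: NₕSₕ = 108071·2 = 216142
C: NₕSₕ = 107294·2 = 214588
Σ NₕSₕ = 680585.
n_A = 600·249855/680585 = 220.271... → 220.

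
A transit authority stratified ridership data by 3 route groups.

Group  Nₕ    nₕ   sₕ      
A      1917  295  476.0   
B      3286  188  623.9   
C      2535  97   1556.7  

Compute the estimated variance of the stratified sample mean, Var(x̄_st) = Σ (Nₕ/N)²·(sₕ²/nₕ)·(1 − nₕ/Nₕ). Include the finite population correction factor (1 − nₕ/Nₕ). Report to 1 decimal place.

2970.6

N = 7738. Term for each stratum: Wₕ²sₕ²/nₕ·(1−nₕ/Nₕ).
Var(x̄_st) = 39.8848 + 352.0170 + 2578.6496 = 2970.5514 → 2970.6.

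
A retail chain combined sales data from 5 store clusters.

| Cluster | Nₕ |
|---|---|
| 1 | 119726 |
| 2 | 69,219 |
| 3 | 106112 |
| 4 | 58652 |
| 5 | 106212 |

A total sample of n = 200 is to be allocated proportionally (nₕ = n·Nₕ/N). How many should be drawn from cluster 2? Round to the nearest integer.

30

Share of cluster 2 = 69219/459921 = 0.15050.
Allocate 200 × 0.15050 = 30.100... → 30.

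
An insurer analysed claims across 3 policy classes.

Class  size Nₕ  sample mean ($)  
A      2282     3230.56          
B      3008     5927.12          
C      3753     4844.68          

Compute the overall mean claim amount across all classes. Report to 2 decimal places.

N = 2282 + 3008 + 3753 = 9043.
Overall mean = Σ (Nₕ/N)·x̄ₕ — weight by population share, not a simple average.
Σ Nₕx̄ₕ = 2282·3230.56 + 3008·5927.12 + 3753·4844.68 = 7372137.92 + 17828776.96 + 18182084.04 = 43382998.92.
Divide by N: 43382998.92 / 9043 = 4797.4122... → 4797.41.

4797.41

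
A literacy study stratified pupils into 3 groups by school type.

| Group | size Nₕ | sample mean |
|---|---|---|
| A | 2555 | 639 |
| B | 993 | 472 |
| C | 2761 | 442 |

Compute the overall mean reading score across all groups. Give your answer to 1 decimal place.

526.5

N = 2555 + 993 + 2761 = 6309.
Overall mean = Σ (Nₕ/N)·x̄ₕ — weight by population share, not a simple average.
Σ Nₕx̄ₕ = 2555·639 + 993·472 + 2761·442 = 1632645 + 468696 + 1220362 = 3321703.
Divide by N: 3321703 / 6309 = 526.502... → 526.5.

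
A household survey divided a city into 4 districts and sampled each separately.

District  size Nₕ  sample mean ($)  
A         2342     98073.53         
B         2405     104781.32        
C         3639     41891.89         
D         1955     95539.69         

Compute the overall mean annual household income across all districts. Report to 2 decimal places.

N = 2342 + 2405 + 3639 + 1955 = 10341.
The stratified mean weights each stratum mean by its population share Nₕ/N.
Σ Nₕx̄ₕ = 2342·98073.53 + 2405·104781.32 + 3639·41891.89 + 1955·95539.69 = 229688207.26 + 251999074.6 + 152444587.71 + 186780093.95 = 820911963.52.
Divide by N: 820911963.52 / 10341 = 79384.1953... → 79384.20.

79384.20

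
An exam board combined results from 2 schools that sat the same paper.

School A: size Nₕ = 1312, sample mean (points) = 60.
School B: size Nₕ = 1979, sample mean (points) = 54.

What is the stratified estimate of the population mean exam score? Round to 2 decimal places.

x̄_st = (Σ Nₕx̄ₕ) / (Σ Nₕ) = (1312·60 + 1979·54) / 3291
= 185586 / 3291 = 56.3920... → 56.39.

56.39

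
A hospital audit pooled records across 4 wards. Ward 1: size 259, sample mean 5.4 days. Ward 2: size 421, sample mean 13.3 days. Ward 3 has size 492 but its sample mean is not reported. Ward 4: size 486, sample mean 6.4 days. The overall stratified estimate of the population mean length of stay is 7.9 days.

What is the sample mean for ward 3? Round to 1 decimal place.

N = 259 + 421 + 492 + 486 = 1658.
Overall total = μ·N = 7.9·1658 = 13098.2.
Subtract the known strata: 259·5.4 + 421·13.3 + 486·6.4 = 10108.3.
Remaining total for ward 3: 13098.2 − 10108.3 = 2989.9.
Divide by its size: 2989.9 / 492 = 6.077... → 6.1.

6.1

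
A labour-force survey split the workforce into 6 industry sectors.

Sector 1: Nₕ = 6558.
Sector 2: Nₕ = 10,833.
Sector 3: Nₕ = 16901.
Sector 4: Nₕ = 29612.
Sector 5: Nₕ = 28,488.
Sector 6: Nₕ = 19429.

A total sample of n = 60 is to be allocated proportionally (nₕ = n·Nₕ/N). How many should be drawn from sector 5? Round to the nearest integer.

15

Share of sector 5 = 28488/111821 = 0.25476.
Allocate 60 × 0.25476 = 15.286... → 15.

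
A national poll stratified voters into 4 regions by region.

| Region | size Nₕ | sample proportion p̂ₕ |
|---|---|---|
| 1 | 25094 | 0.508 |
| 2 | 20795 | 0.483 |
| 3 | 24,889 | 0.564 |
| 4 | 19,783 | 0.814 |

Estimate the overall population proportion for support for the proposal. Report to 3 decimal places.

Wₕ = Nₕ/N with N = 90561: 0.2771, 0.2296, 0.2748, 0.2184.
p̂_st = 0.2771·0.508 + 0.2296·0.483 + 0.2748·0.564 + 0.2184·0.814 ≈ 0.58450... → 0.584.

0.584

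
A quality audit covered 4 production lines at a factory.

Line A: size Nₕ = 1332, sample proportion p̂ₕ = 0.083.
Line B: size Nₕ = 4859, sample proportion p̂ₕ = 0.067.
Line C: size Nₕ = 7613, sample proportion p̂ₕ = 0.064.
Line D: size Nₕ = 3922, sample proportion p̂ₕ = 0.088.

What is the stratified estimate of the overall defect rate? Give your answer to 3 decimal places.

Wₕ = Nₕ/N with N = 17726: 0.0751, 0.2741, 0.4295, 0.2213.
p̂_st = 0.0751·0.083 + 0.2741·0.067 + 0.4295·0.064 + 0.2213·0.088 ≈ 0.07156... → 0.072.

0.072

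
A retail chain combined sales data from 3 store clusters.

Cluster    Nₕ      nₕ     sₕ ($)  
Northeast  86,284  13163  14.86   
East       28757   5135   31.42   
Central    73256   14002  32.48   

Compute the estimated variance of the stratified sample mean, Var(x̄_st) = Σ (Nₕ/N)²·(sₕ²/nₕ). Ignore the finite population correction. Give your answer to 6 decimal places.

0.019410

N = 188297; Wₕ = Nₕ/N.
cluster Northeast: (86284/188297)²·14.86²/13163 = 0.003522544
cluster East: (28757/188297)²·31.42²/5135 = 0.004484069
cluster Central: (73256/188297)²·32.48²/14002 = 0.011403589
Sum = 0.019410203 → 0.019410.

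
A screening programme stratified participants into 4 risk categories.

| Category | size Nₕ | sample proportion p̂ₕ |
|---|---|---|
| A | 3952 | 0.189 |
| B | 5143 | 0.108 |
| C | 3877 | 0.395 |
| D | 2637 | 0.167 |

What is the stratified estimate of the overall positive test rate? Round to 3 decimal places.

0.210

Wₕ = Nₕ/N with N = 15609: 0.2532, 0.3295, 0.2484, 0.1689.
p̂_st = 0.2532·0.189 + 0.3295·0.108 + 0.2484·0.395 + 0.1689·0.167 ≈ 0.20976... → 0.210.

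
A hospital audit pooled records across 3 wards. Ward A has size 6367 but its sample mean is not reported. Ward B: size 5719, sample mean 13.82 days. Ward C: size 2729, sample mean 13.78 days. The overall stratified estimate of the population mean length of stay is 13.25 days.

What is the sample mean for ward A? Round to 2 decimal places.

N = 6367 + 5719 + 2729 = 14815.
Overall total = μ·N = 13.25·14815 = 196298.75.
Subtract the known strata: 5719·13.82 + 2729·13.78 = 116642.2.
Remaining total for ward A: 196298.75 − 116642.2 = 79656.55.
Divide by its size: 79656.55 / 6367 = 12.5108... → 12.51.

12.51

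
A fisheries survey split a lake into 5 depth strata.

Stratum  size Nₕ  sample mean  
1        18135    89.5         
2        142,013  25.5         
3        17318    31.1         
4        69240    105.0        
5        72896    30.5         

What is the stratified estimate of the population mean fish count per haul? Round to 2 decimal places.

x̄_st = (Σ Nₕx̄ₕ) / (Σ Nₕ) = (18135·89.5 + 142013·25.5 + 17318·31.1 + 69240·105.0 + 72896·30.5) / 319602
= 15276531.8 / 319602 = 47.7986... → 47.80.

47.80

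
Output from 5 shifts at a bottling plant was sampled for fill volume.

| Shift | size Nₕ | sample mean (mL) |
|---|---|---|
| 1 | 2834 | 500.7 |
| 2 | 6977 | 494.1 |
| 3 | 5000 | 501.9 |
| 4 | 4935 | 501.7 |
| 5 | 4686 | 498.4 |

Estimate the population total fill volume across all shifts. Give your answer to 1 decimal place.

12187211.4

Estimate total by summing Nₕ·x̄ₕ over strata.
2834·500.7 + 6977·494.1 + 5000·501.9 + 4935·501.7 + 4686·498.4 = 1418983.8 + 3447335.7 + 2509500 + 2475889.5 + 2335502.4 = 12187211.4.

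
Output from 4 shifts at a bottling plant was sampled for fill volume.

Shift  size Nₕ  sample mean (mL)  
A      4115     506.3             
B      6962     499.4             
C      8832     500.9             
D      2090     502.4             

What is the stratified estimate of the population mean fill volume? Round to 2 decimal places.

N = 21999; weights Wₕ = Nₕ/N = (0.1871, 0.3165, 0.4015, 0.0950).
x̄_st = Σ Wₕ·x̄ₕ = 0.1871·506.3 + 0.3165·499.4 + 0.4015·500.9 + 0.0950·502.4 ≈ 501.5779...
→ 501.58.

501.58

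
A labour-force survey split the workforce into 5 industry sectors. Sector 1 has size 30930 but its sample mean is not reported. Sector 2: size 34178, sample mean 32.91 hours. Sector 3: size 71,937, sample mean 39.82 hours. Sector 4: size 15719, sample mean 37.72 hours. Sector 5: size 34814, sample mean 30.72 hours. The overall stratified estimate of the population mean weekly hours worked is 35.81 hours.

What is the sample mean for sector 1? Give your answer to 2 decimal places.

34.45

N = 30930 + 34178 + 71937 + 15719 + 34814 = 187578.
Overall total = μ·N = 35.81·187578 = 6717168.18.
Subtract the known strata: 34178·32.91 + 71937·39.82 + 15719·37.72 + 34814·30.72 = 5651736.08.
Remaining total for sector 1: 6717168.18 − 5651736.08 = 1065432.1.
Divide by its size: 1065432.1 / 30930 = 34.4466... → 34.45.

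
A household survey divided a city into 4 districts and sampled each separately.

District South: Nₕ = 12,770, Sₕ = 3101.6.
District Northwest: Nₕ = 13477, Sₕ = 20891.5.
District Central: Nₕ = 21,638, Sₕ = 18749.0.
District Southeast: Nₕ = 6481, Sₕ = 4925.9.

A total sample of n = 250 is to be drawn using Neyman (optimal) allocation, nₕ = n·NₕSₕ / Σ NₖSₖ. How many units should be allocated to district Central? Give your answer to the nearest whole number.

South: NₕSₕ = 12770·3101.6 = 39607432
Northwest: NₕSₕ = 13477·20891.5 = 281554745.5
Central: NₕSₕ = 21638·18749.0 = 405690862
Southeast: NₕSₕ = 6481·4925.9 = 31924757.9
Σ NₕSₕ = 758777797.4.
n_Central = 250·405690862/758777797.4 = 133.666... → 134.

134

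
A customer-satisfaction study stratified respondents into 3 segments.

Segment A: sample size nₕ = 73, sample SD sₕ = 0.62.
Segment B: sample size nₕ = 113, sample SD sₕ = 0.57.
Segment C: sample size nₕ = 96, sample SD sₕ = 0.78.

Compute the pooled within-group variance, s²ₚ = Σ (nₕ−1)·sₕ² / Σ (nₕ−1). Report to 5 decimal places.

A: (73−1)·0.62² = 72·0.3844 = 27.6768
B: (113−1)·0.57² = 112·0.3249 = 36.3888
C: (96−1)·0.78² = 95·0.6084 = 57.798
Numerator = 121.8636; denominator = Σ(nₕ−1) = 279.
s²ₚ = 121.8636/279 = 0.4367871... → 0.43679.

0.43679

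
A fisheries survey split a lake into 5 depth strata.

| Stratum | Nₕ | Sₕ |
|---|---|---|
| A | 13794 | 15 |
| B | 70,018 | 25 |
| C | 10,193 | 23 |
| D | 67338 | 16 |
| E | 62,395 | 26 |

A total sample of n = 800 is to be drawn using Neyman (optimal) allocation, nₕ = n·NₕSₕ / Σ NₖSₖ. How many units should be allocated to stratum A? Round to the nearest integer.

34

A: NₕSₕ = 13794·15 = 206910
B: NₕSₕ = 70018·25 = 1750450
C: NₕSₕ = 10193·23 = 234439
D: NₕSₕ = 67338·16 = 1077408
E: NₕSₕ = 62395·26 = 1622270
Σ NₕSₕ = 4891477.
n_A = 800·206910/4891477 = 33.840... → 34.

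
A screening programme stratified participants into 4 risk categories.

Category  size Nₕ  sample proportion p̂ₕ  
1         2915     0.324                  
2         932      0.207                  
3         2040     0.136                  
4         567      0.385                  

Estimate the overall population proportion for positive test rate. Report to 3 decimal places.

0.253

Wₕ = Nₕ/N with N = 6454: 0.4517, 0.1444, 0.3161, 0.0879.
p̂_st = 0.4517·0.324 + 0.1444·0.207 + 0.3161·0.136 + 0.0879·0.385 ≈ 0.25304... → 0.253.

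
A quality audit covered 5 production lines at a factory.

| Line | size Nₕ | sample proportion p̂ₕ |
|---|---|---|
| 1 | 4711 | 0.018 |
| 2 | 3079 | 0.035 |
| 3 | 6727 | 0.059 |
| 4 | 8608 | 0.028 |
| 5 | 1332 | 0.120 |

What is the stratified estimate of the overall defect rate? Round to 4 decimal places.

0.0405

N = 4711 + 3079 + 6727 + 8608 + 1332 = 24457.
Overall proportion = Σ (Nₕ/N)·p̂ₕ.
Σ Nₕp̂ₕ = 84.798 + 107.765 + 396.893 + 241.024 + 159.84 = 990.32.
990.32 / 24457 = 0.040492... → 0.0405.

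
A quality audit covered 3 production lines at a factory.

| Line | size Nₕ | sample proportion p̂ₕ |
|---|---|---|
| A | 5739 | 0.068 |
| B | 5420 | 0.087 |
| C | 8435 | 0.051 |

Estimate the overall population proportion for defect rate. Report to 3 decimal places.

0.066

Wₕ = Nₕ/N with N = 19594: 0.2929, 0.2766, 0.4305.
p̂_st = 0.2929·0.068 + 0.2766·0.087 + 0.4305·0.051 ≈ 0.06594... → 0.066.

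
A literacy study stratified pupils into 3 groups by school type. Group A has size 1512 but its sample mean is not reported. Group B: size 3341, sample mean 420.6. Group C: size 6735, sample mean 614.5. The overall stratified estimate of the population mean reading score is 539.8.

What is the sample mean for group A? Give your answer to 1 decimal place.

470.4

Σ Nₕx̄ₕ = N·μ, so 1512·x̄_A = 11588·539.8 − (3341·420.6 + 6735·614.5).
= 6255202.4 − 5543882.1 = 711320.3.
x̄_A = 711320.3 / 1512 = 470.450... → 470.4.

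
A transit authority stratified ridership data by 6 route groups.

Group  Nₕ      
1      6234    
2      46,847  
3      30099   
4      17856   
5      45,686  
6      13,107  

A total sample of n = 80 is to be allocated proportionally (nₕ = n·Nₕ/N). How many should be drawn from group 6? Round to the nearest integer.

Share of group 6 = 13107/159829 = 0.08201.
Allocate 80 × 0.08201 = 6.561... → 7.

7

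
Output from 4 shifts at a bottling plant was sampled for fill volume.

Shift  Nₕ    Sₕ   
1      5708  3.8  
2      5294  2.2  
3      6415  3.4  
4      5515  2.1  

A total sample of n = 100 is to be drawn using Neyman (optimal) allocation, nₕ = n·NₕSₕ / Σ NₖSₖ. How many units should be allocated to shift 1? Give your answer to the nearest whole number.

1: NₕSₕ = 5708·3.8 = 21690.4
2: NₕSₕ = 5294·2.2 = 11646.8
3: NₕSₕ = 6415·3.4 = 21811
4: NₕSₕ = 5515·2.1 = 11581.5
Σ NₕSₕ = 66729.7.
n_1 = 100·21690.4/66729.7 = 32.505... → 33.

33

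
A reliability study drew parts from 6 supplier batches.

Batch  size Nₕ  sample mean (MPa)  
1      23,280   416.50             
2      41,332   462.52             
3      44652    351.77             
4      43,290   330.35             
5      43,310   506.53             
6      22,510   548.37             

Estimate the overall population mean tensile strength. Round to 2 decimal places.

N = 218374; weights Wₕ = Nₕ/N = (0.1066, 0.1893, 0.2045, 0.1982, 0.1983, 0.1031).
x̄_st = Σ Wₕ·x̄ₕ = 0.1066·416.50 + 0.1893·462.52 + 0.2045·351.77 + 0.1982·330.35 + 0.1983·506.53 + 0.1031·548.37 ≈ 426.3452...
→ 426.35.

426.35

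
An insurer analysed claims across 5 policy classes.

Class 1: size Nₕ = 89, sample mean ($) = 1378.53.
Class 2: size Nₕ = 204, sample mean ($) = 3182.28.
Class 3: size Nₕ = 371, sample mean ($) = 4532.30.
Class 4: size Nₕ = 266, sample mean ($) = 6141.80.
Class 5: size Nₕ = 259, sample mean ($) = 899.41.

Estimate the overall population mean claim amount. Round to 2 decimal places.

x̄_st = (Σ Nₕx̄ₕ) / (Σ Nₕ) = (89·1378.53 + 204·3182.28 + 371·4532.30 + 266·6141.80 + 259·899.41) / 1189
= 4320023.58 / 1189 = 3633.3251... → 3633.33.

3633.33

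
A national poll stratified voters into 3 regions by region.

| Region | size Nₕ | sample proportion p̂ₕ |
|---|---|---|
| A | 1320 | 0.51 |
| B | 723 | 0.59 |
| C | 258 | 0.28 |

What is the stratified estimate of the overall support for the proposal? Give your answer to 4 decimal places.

0.5093

N = 1320 + 723 + 258 = 2301.
Overall proportion = Σ (Nₕ/N)·p̂ₕ.
Σ Nₕp̂ₕ = 673.2 + 426.57 + 72.24 = 1172.01.
1172.01 / 2301 = 0.509348... → 0.5093.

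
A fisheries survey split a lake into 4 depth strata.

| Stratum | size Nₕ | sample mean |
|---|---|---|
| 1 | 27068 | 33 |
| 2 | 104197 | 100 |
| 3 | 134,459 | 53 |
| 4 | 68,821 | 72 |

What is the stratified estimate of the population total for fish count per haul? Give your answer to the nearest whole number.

23394383

Estimate total by summing Nₕ·x̄ₕ over strata.
27068·33 + 104197·100 + 134459·53 + 68821·72 = 893244 + 10419700 + 7126327 + 4955112 = 23394383.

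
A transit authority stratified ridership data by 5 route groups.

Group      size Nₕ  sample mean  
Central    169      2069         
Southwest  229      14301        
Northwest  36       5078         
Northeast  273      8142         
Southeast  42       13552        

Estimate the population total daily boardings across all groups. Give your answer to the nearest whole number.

6599348

Estimate total by summing Nₕ·x̄ₕ over strata.
169·2069 + 229·14301 + 36·5078 + 273·8142 + 42·13552 = 349661 + 3274929 + 182808 + 2222766 + 569184 = 6599348.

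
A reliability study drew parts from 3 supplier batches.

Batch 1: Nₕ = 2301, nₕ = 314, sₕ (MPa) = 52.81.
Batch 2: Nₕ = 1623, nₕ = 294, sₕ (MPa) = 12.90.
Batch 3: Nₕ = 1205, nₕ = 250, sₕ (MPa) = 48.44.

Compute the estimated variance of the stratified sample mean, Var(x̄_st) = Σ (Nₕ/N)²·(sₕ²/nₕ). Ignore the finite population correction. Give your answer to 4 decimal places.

2.3623

N = 5129; Wₕ = Nₕ/N.
batch 1: (2301/5129)²·52.81²/314 = 1.7876007
batch 2: (1623/5129)²·12.90²/294 = 0.0566766
batch 3: (1205/5129)²·48.44²/250 = 0.5180563
Sum = 2.3623336 → 2.3623.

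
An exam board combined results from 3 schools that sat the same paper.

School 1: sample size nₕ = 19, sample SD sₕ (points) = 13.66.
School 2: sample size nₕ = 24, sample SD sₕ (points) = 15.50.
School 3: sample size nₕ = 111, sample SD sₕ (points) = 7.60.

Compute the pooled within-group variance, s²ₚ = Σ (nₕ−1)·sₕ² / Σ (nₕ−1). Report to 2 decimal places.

100.91

Degrees of freedom: 18 + 23 + 110 = 151.
Σ(nₕ−1)sₕ² = 18·186.5956 + 23·240.25 + 110·57.76 = 15238.0708.
s²ₚ = 15238.0708 / 151 = 100.9144... → 100.91.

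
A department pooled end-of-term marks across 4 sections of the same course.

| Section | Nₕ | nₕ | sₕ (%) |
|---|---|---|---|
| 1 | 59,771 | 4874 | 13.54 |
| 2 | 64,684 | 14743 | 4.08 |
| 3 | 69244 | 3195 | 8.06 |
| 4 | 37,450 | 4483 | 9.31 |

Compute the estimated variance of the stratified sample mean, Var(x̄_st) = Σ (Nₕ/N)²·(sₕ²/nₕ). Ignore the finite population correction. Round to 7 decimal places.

N = 231149; Wₕ = Nₕ/N.
section 1: (59771/231149)²·13.54²/4874 = 0.0025150627
section 2: (64684/231149)²·4.08²/14743 = 0.0000884187
section 3: (69244/231149)²·8.06²/3195 = 0.0018246496
section 4: (37450/231149)²·9.31²/4483 = 0.0005075166
Sum = 0.0049356476 → 0.0049356.

0.0049356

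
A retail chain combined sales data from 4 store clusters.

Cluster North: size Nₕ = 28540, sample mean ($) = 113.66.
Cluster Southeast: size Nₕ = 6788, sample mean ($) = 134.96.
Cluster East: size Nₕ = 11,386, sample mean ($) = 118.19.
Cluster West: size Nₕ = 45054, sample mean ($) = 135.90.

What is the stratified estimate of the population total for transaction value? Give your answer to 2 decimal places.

North: 28540·113.66 = 3243856.4
Southeast: 6788·134.96 = 916108.48
East: 11386·118.19 = 1345711.34
West: 45054·135.90 = 6122838.6
τ̂ = Σ Nₕx̄ₕ = 11628514.82.

11628514.82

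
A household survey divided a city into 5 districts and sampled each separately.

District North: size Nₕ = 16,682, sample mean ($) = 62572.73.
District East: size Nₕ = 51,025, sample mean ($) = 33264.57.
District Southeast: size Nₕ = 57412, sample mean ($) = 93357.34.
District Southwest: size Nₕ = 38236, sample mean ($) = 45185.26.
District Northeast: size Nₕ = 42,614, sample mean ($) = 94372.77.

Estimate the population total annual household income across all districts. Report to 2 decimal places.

13850299392.33

Population total = Σ Nₕ·x̄ₕ (each stratum's size times its mean).
16682·62572.73 + 51025·33264.57 + 57412·93357.34 + 38236·45185.26 + 42614·94372.77 = 1043838281.86 + 1697324684.25 + 5359831604.08 + 1727703601.36 + 4021601220.78 = 13850299392.33.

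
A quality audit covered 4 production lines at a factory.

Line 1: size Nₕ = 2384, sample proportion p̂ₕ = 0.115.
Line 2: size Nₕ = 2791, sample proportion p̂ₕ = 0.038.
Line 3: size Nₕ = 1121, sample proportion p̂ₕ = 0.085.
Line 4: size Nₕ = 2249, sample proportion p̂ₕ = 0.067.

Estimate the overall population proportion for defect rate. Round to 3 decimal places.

N = 2384 + 2791 + 1121 + 2249 = 8545.
Overall proportion = Σ (Nₕ/N)·p̂ₕ.
Σ Nₕp̂ₕ = 274.16 + 106.058 + 95.285 + 150.683 = 626.186.
626.186 / 8545 = 0.07328... → 0.073.

0.073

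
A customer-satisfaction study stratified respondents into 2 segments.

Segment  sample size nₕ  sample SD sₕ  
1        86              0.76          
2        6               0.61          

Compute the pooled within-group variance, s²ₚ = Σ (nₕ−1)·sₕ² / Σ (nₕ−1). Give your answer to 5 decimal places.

Degrees of freedom: 85 + 5 = 90.
Σ(nₕ−1)sₕ² = 85·0.5776 + 5·0.3721 = 50.9565.
s²ₚ = 50.9565 / 90 = 0.5661833... → 0.56618.

0.56618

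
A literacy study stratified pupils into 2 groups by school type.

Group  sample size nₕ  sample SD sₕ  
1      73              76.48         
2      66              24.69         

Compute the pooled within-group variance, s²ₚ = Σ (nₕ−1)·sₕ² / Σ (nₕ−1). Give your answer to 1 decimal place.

Degrees of freedom: 72 + 65 = 137.
Σ(nₕ−1)sₕ² = 72·5849.1904 + 65·609.5961 = 460765.4553.
s²ₚ = 460765.4553 / 137 = 3363.251... → 3363.3.

3363.3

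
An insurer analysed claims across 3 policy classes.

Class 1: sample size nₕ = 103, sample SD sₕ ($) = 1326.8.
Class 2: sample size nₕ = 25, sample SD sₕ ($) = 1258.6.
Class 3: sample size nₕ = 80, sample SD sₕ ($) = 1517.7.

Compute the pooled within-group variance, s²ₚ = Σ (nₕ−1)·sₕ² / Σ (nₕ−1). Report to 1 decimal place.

Degrees of freedom: 102 + 24 + 79 = 205.
Σ(nₕ−1)sₕ² = 102·1760398.24 + 24·1584073.96 + 79·2303413.29 = 399548045.43.
s²ₚ = 399548045.43 / 205 = 1949014.856... → 1949014.9.

1949014.9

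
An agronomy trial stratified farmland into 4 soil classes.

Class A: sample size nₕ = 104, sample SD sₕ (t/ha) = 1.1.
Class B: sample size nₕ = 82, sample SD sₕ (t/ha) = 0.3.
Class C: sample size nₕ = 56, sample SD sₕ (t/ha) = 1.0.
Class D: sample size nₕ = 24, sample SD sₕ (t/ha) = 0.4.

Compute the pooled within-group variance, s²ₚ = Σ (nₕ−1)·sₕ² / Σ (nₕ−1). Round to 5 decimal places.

Degrees of freedom: 103 + 81 + 55 + 23 = 262.
Σ(nₕ−1)sₕ² = 103·1.21 + 81·0.09 + 55·1 + 23·0.16 = 190.6.
s²ₚ = 190.6 / 262 = 0.7274809... → 0.72748.

0.72748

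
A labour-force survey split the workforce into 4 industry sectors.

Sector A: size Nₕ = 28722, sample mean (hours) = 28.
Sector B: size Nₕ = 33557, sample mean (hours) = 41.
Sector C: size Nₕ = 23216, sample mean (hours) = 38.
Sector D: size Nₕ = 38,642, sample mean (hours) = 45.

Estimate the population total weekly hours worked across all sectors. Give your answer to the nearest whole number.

A: 28722·28 = 804216
B: 33557·41 = 1375837
C: 23216·38 = 882208
D: 38642·45 = 1738890
τ̂ = Σ Nₕx̄ₕ = 4801151.

4801151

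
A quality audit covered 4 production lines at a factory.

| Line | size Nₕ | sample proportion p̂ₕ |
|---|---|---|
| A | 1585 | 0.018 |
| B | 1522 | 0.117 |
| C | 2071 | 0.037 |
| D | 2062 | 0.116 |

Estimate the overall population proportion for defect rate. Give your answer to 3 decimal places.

Wₕ = Nₕ/N with N = 7240: 0.2189, 0.2102, 0.2860, 0.2848.
p̂_st = 0.2189·0.018 + 0.2102·0.117 + 0.2860·0.037 + 0.2848·0.116 ≈ 0.07216... → 0.072.

0.072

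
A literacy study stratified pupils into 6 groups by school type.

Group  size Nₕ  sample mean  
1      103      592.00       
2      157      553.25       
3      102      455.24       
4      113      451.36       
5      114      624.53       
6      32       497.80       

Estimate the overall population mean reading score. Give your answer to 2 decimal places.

N = 103 + 157 + 102 + 113 + 114 + 32 = 621.
Overall mean = Σ (Nₕ/N)·x̄ₕ — weight by population share, not a simple average.
Σ Nₕx̄ₕ = 103·592.00 + 157·553.25 + 102·455.24 + 113·451.36 + 114·624.53 + 32·497.80 = 60976 + 86860.25 + 46434.48 + 51003.68 + 71196.42 + 15929.6 = 332400.43.
Divide by N: 332400.43 / 621 = 535.2664... → 535.27.

535.27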